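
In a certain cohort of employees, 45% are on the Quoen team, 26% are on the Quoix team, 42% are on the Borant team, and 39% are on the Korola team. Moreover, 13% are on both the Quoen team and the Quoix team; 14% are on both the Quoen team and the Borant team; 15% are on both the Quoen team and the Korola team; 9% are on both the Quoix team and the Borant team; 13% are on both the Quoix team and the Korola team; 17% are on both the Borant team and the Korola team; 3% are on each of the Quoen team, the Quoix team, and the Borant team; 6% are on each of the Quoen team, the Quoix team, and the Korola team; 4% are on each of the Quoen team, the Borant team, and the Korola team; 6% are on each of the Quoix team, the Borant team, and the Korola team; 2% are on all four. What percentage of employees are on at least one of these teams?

P(≥1) = 45 + 26 + 42 + 39 − 13 − 14 − 15 − 9 − 13 − 17 + 3 + 6 + 4 + 6 − 2 = 88%

88%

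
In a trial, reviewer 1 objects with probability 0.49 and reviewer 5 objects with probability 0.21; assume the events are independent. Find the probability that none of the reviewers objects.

0.4029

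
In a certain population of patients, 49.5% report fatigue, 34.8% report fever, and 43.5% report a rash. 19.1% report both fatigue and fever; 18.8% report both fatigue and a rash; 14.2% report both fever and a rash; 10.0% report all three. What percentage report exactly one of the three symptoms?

53.6%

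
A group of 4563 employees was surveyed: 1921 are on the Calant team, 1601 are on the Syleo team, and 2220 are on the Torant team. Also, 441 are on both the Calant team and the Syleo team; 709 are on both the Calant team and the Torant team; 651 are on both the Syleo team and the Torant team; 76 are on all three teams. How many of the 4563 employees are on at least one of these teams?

|union| = 1921 + 1601 + 2220 − 441 − 709 − 651 + 76 = 4017

4017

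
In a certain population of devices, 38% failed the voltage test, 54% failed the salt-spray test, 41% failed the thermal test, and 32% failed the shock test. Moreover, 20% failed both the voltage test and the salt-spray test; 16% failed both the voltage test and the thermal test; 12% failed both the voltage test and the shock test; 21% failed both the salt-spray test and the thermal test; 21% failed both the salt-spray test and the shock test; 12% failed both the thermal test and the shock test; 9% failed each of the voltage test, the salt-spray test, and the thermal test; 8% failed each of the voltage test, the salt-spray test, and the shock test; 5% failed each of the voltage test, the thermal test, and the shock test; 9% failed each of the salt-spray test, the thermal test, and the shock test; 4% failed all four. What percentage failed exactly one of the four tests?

P(exactly one) = 38 + 54 + 41 + 32 − 2·20 − 2·16 − 2·12 − 2·21 − 2·21 − 2·12 + 3·9 + 3·8 + 3·5 + 3·9 − 4·4 = 38%

38%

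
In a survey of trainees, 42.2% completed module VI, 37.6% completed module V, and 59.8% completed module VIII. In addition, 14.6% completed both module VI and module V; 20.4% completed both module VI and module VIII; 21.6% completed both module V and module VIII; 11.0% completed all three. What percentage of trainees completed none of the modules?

P(union) = 42.2 + 37.6 + 59.8 − 14.6 − 20.4 − 21.6 + 11.0 = 94.0%
P(none) = 100% − 94.0% = 6.0%

6.0%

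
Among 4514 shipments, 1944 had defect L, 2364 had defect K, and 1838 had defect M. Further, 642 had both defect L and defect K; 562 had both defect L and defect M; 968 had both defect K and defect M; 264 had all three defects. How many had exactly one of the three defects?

2594

N(exactly one) = 1944 + 2364 + 1838 − 2·642 − 2·562 − 2·968 + 3·264 = 2594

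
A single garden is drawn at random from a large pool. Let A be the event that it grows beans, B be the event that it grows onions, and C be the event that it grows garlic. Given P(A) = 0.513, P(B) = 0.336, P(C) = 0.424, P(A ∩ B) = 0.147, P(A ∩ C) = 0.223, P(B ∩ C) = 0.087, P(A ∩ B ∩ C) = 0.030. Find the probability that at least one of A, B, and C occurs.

0.846

P(A ∪ B ∪ C) = 0.513 + 0.336 + 0.424 − 0.147 − 0.223 − 0.087 + 0.030 = 0.846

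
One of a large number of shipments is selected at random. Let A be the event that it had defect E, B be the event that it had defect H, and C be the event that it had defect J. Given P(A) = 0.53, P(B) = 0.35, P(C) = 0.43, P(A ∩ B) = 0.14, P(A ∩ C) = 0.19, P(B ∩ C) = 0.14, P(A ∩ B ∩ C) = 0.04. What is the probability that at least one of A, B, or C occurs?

Using inclusion–exclusion:
P(A ∪ B ∪ C) = 0.53 + 0.35 + 0.43 − 0.14 − 0.19 − 0.14 + 0.04 = 0.88

0.88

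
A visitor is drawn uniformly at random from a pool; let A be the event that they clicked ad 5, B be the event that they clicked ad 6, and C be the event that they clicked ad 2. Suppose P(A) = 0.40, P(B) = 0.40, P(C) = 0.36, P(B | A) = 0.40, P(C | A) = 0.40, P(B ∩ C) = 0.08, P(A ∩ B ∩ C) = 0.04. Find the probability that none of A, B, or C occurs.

0.20

P(A ∩ B) = P(A)·P(B|A) = 0.40 × 0.40 = 0.16
P(A ∩ C) = P(A)·P(C|A) = 0.40 × 0.40 = 0.16
Inclusion–exclusion gives
P(A ∪ B ∪ C) = 0.40 + 0.40 + 0.36 − 0.16 − 0.16 − 0.08 + 0.04 = 0.80
P(none) = 1 − 0.80 = 0.20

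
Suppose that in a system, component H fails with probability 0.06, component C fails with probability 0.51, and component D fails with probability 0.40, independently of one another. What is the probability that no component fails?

P(none) = (1 − 0.06) × (1 − 0.51) × (1 − 0.40) = 0.94 × 0.49 × 0.60 = 0.27636

0.27636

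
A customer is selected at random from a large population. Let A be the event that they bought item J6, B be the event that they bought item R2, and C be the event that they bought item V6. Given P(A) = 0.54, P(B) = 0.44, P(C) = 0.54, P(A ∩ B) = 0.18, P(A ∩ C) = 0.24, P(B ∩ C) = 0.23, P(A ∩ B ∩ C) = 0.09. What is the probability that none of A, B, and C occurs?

0.04

P(A ∪ B ∪ C) = 0.54 + 0.44 + 0.54 − 0.18 − 0.24 − 0.23 + 0.09 = 0.96
P(none) = 1 − 0.96 = 0.04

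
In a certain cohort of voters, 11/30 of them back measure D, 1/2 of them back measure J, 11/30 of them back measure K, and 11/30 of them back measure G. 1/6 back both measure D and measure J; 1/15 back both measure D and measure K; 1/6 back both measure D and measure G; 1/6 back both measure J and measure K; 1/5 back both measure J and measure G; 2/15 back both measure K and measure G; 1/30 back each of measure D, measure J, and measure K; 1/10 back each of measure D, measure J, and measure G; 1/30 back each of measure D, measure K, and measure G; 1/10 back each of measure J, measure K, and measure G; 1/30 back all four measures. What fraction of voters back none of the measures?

By inclusion-exclusion,
P(at least one) = 11/30 + 1/2 + 11/30 + 11/30 − 1/6 − 1/15 − 1/6 − 1/6 − 1/5 − 2/15 + 1/30 + 1/10 + 1/30 + 1/10 − 1/30 = 14/15
P(none) = 1 − 14/15 = 1/15

1/15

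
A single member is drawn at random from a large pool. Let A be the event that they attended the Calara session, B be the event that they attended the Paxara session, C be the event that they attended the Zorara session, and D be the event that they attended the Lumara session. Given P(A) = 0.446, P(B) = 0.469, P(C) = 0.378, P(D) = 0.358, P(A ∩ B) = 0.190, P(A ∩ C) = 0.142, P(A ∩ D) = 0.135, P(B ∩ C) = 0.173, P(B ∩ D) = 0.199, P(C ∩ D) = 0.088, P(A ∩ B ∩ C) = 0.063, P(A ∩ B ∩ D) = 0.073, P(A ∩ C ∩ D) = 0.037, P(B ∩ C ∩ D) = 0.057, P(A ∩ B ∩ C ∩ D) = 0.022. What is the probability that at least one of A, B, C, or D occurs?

Apply inclusion-exclusion:
P(A ∪ B ∪ C ∪ D) = 0.446 + 0.469 + 0.378 + 0.358 − 0.190 − 0.142 − 0.135 − 0.173 − 0.199 − 0.088 + 0.063 + 0.073 + 0.037 + 0.057 − 0.022 = 0.932

0.932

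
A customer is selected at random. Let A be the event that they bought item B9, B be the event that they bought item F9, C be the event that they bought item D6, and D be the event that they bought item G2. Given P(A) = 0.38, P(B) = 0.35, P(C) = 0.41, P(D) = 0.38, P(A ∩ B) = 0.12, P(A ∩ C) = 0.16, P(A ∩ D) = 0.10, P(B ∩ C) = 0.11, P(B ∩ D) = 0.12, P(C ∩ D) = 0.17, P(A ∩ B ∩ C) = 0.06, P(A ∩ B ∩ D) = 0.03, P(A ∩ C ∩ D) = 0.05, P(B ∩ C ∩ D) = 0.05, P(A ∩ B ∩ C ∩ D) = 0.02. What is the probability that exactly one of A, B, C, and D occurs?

0.45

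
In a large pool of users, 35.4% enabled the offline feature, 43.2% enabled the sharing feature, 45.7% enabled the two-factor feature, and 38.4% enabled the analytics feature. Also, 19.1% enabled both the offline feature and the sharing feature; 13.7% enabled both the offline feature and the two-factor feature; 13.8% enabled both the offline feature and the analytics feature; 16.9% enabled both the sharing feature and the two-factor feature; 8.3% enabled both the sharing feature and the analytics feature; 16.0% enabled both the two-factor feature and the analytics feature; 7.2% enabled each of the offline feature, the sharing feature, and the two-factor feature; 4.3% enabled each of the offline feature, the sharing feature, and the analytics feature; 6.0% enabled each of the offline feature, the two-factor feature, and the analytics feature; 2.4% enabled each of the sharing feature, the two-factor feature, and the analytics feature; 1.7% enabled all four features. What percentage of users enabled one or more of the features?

Using inclusion–exclusion:
P(≥1) = 35.4 + 43.2 + 45.7 + 38.4 − 19.1 − 13.7 − 13.8 − 16.9 − 8.3 − 16.0 + 7.2 + 4.3 + 6.0 + 2.4 − 1.7 = 93.1%

93.1%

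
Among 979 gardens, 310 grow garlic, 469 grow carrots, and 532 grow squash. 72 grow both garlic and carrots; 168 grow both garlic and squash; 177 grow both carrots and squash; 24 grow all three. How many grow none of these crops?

Using inclusion–exclusion:
|at least one| = 310 + 469 + 532 − 72 − 168 − 177 + 24 = 918
None: 979 − 918 = 61

61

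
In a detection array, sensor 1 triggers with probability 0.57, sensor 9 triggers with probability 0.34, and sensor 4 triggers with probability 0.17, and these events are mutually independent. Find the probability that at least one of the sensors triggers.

0.764446

Since the events are independent, P(none) is the product of the individual non-occurrence probabilities.
P(none) = (1 − 0.57) × (1 − 0.34) × (1 − 0.17) = 0.43 × 0.66 × 0.83 = 0.235554
P(at least one) = 1 − 0.235554 = 0.764446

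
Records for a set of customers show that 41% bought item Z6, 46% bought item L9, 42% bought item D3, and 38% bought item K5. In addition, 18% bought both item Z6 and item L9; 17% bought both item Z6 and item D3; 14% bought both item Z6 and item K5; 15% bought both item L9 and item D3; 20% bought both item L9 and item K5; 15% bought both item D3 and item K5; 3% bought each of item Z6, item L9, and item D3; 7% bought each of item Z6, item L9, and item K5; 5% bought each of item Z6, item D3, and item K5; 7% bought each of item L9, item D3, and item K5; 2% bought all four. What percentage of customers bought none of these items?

12%

Apply inclusion-exclusion:
P(union) = 41 + 46 + 42 + 38 − 18 − 17 − 14 − 15 − 20 − 15 + 3 + 7 + 5 + 7 − 2 = 88%
P(none) = 100% − 88% = 12%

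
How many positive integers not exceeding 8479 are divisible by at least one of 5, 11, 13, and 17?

3120

⌊8479/5⌋ + ⌊8479/11⌋ + ⌊8479/13⌋ + ⌊8479/17⌋ − ⌊8479/55⌋ − ⌊8479/65⌋ − ⌊8479/85⌋ − ⌊8479/143⌋ − ⌊8479/187⌋ − ⌊8479/221⌋ + ⌊8479/715⌋ + ⌊8479/935⌋ + ⌊8479/1105⌋ + ⌊8479/2431⌋ − ⌊8479/12155⌋ = 1695 + 770 + 652 + 498 − 154 − 130 − 99 − 59 − 45 − 38 + 11 + 9 + 7 + 3 − 0 = 3120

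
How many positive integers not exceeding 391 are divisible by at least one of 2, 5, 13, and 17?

Using inclusion–exclusion:
195 + 78 + 30 + 23 − 39 − 15 − 11 − 6 − 4 − 1 + 3 + 2 + 0 + 0 − 0 = 255

255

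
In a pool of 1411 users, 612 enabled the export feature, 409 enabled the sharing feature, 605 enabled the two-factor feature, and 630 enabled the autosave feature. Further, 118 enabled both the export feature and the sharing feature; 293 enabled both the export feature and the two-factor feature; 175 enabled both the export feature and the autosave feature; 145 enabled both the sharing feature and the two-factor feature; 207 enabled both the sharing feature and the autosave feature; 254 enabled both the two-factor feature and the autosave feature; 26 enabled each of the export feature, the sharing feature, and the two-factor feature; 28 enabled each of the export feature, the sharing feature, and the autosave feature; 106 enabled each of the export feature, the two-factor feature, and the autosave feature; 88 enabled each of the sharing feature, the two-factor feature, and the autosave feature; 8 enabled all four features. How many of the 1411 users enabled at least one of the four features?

1304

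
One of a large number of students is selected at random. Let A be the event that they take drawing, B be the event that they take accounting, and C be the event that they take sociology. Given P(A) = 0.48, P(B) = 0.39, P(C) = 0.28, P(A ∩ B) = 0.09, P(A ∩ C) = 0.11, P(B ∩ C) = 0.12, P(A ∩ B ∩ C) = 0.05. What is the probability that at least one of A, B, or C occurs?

0.88

By inclusion–exclusion:
P(A ∪ B ∪ C) = 0.48 + 0.39 + 0.28 − 0.09 − 0.11 − 0.12 + 0.05 = 0.88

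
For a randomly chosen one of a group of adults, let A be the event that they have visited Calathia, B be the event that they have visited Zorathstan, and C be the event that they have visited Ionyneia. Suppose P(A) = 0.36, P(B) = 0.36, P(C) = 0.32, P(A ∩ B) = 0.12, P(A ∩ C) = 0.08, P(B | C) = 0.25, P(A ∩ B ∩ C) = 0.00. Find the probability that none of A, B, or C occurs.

0.24

P(B ∩ C) = P(C)·P(B|C) = 0.32 × 0.25 = 0.08
P(A ∪ B ∪ C) = 0.36 + 0.36 + 0.32 − 0.12 − 0.08 − 0.08 + 0.00 = 0.76
P(none) = 1 − 0.76 = 0.24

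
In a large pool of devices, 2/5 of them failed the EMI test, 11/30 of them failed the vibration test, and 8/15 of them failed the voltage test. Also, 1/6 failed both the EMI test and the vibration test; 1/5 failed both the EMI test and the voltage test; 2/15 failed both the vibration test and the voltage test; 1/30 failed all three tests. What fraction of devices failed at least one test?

5/6

By inclusion-exclusion,
P(union) = 2/5 + 11/30 + 8/15 − 1/6 − 1/5 − 2/15 + 1/30 = 5/6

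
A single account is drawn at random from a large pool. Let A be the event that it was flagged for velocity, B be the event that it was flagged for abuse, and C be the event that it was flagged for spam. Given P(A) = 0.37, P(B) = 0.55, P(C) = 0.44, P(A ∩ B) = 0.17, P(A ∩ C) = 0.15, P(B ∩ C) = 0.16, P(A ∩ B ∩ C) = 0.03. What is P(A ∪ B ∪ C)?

0.91

P(A ∪ B ∪ C) = 0.37 + 0.55 + 0.44 − 0.17 − 0.15 − 0.16 + 0.03 = 0.91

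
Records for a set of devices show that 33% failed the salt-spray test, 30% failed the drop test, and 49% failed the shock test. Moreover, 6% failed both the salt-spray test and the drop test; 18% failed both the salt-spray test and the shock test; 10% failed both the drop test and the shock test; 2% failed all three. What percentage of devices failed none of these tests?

20%

P(at least one) = 33 + 30 + 49 − 6 − 18 − 10 + 2 = 80%
P(none) = 100% − 80% = 20%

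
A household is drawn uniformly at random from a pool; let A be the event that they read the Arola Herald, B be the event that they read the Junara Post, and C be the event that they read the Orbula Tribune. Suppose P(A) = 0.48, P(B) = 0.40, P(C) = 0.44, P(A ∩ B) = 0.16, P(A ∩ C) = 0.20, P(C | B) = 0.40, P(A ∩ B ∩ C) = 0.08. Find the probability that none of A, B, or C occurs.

0.12

P(B ∩ C) = P(B)·P(C|B) = 0.40 × 0.40 = 0.16
Inclusion–exclusion gives
P(A ∪ B ∪ C) = 0.48 + 0.40 + 0.44 − 0.16 − 0.20 − 0.16 + 0.08 = 0.88
P(none) = 1 − 0.88 = 0.12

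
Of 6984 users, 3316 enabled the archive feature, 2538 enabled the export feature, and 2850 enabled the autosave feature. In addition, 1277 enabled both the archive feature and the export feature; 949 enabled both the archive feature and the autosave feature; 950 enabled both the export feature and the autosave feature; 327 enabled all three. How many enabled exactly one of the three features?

3333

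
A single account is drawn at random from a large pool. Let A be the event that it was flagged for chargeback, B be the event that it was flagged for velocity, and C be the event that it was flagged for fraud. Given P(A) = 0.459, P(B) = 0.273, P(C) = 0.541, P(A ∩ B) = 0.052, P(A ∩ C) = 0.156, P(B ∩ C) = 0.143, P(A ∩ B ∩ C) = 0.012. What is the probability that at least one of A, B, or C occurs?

0.934

By inclusion–exclusion:
P(A ∪ B ∪ C) = 0.459 + 0.273 + 0.541 − 0.052 − 0.156 − 0.143 + 0.012 = 0.934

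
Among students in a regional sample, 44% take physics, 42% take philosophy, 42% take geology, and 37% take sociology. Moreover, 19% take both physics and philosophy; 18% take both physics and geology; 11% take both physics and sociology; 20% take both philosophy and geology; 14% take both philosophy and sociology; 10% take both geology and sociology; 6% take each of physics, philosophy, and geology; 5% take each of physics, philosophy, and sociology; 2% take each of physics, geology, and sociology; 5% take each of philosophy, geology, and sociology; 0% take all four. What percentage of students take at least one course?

91%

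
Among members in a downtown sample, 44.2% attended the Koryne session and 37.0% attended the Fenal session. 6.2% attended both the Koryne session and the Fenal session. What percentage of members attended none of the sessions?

25.0%

By inclusion–exclusion:
P(at least one) = 44.2 + 37.0 − 6.2 = 75.0%
P(none) = 100% − 75.0% = 25.0%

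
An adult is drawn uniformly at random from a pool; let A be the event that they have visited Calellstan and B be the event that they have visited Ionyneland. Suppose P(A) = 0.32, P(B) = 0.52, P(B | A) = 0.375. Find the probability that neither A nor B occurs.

0.28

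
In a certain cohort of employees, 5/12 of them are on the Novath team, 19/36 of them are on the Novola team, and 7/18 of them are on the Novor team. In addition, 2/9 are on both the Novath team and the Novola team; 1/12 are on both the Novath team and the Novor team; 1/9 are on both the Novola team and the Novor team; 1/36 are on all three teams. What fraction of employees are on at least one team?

17/18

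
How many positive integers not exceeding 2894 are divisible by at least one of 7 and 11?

Using inclusion–exclusion:
413 + 263 − 37 = 639

639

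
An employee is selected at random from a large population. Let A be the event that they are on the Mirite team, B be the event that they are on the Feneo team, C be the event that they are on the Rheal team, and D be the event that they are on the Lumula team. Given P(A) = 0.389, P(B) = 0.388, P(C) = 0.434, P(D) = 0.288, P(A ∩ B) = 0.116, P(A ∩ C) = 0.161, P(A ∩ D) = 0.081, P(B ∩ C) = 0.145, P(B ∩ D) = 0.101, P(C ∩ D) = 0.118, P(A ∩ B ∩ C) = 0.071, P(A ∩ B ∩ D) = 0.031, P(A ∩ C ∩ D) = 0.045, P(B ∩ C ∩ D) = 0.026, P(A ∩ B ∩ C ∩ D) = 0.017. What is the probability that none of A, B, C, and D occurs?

P(A ∪ B ∪ C ∪ D) = 0.389 + 0.388 + 0.434 + 0.288 − 0.116 − 0.161 − 0.081 − 0.145 − 0.101 − 0.118 + 0.071 + 0.031 + 0.045 + 0.026 − 0.017 = 0.933
P(none) = 1 − 0.933 = 0.067

0.067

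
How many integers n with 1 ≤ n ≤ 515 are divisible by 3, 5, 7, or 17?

292

171 + 103 + 73 + 30 − 34 − 24 − 10 − 14 − 6 − 4 + 4 + 2 + 1 + 0 − 0 = 292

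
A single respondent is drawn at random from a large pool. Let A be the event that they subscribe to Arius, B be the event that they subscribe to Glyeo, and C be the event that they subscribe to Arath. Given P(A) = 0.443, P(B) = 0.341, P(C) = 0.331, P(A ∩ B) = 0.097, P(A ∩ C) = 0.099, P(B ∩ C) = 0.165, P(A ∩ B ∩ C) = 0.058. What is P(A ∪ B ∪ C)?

0.812

P(A ∪ B ∪ C) = 0.443 + 0.341 + 0.331 − 0.097 − 0.099 − 0.165 + 0.058 = 0.812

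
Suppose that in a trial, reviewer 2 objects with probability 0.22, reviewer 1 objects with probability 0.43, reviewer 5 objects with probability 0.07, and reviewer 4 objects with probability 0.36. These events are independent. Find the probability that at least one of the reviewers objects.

0.73537408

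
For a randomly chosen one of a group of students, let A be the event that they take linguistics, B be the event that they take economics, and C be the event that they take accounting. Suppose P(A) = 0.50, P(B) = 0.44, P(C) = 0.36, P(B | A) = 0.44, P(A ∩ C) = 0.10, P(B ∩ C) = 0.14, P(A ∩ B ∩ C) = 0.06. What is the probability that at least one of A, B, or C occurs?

P(A ∩ B) = P(A)·P(B|A) = 0.50 × 0.44 = 0.22
Inclusion–exclusion gives
P(A ∪ B ∪ C) = 0.50 + 0.44 + 0.36 − 0.22 − 0.10 − 0.14 + 0.06 = 0.90

0.90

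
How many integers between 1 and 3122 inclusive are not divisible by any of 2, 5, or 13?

⌊3122/2⌋ + ⌊3122/5⌋ + ⌊3122/13⌋ − ⌊3122/10⌋ − ⌊3122/26⌋ − ⌊3122/65⌋ + ⌊3122/130⌋ = 1561 + 624 + 240 − 312 − 120 − 48 + 24 = 1969
3122 − 1969 = 1153

1153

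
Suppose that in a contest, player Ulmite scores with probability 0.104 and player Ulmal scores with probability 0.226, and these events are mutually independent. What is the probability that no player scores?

0.693504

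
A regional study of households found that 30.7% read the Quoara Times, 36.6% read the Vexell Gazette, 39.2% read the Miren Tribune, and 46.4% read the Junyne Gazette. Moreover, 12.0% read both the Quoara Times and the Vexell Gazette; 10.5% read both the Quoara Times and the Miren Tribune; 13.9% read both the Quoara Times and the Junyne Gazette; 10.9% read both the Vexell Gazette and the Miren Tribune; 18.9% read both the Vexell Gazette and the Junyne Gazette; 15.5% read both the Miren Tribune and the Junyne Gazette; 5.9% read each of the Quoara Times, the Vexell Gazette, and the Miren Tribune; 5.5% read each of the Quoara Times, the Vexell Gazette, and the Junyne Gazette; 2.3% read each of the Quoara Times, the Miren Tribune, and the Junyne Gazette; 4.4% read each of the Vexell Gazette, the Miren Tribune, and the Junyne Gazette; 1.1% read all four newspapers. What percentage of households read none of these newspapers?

11.8%

Inclusion–exclusion gives
P(at least one) = 30.7 + 36.6 + 39.2 + 46.4 − 12.0 − 10.5 − 13.9 − 10.9 − 18.9 − 15.5 + 5.9 + 5.5 + 2.3 + 4.4 − 1.1 = 88.2%
P(none) = 100% − 88.2% = 11.8%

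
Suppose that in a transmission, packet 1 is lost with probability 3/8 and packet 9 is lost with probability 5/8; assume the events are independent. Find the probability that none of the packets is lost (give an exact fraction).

15/64

P(none) = (1 − 3/8) × (1 − 5/8) = 5/8 × 3/8 = 15/64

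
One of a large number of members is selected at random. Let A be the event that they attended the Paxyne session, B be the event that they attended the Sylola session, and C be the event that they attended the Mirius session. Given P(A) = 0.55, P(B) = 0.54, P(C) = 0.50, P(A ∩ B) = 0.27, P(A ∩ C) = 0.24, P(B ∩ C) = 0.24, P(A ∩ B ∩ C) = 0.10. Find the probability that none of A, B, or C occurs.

P(A ∪ B ∪ C) = 0.55 + 0.54 + 0.50 − 0.27 − 0.24 − 0.24 + 0.10 = 0.94
P(none) = 1 − 0.94 = 0.06

0.06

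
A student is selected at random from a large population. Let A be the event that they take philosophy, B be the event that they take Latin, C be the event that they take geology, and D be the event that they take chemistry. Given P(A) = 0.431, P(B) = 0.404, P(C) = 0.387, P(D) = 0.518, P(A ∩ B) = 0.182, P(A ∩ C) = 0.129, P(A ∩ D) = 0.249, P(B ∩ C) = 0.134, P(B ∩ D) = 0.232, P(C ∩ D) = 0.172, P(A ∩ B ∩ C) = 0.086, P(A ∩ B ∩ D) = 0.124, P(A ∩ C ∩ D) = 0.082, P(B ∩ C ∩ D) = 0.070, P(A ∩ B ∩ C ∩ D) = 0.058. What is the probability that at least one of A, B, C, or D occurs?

Using inclusion–exclusion:
P(A ∪ B ∪ C ∪ D) = 0.431 + 0.404 + 0.387 + 0.518 − 0.182 − 0.129 − 0.249 − 0.134 − 0.232 − 0.172 + 0.086 + 0.124 + 0.082 + 0.070 − 0.058 = 0.946

0.946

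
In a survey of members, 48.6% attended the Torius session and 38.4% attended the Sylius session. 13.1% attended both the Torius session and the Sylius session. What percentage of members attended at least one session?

By inclusion–exclusion:
P(≥1) = 48.6 + 38.4 − 13.1 = 73.9%

73.9%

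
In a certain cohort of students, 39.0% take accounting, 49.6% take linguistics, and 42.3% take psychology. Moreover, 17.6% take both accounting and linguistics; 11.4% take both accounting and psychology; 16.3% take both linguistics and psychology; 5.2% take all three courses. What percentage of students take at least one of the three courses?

By inclusion-exclusion,
P(at least one) = 39.0 + 49.6 + 42.3 − 17.6 − 11.4 − 16.3 + 5.2 = 90.8%

90.8%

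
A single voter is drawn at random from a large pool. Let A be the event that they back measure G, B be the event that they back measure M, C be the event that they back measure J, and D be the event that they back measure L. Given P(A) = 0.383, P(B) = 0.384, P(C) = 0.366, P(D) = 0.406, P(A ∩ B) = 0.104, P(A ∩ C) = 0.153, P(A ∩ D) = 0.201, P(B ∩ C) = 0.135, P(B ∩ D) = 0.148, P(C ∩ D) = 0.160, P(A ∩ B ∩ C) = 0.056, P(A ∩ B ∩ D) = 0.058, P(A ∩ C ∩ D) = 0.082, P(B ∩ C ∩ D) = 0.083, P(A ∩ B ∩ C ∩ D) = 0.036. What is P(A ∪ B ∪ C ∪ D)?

0.881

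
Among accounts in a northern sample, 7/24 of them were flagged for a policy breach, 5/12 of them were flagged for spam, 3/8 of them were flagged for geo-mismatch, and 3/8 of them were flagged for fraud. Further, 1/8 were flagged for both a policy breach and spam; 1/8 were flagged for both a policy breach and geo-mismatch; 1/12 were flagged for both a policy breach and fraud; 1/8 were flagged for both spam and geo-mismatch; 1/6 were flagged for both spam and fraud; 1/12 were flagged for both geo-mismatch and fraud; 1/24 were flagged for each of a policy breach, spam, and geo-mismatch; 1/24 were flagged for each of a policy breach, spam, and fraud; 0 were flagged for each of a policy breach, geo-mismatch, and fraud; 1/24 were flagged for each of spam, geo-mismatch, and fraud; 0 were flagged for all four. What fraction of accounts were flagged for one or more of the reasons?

7/8

Inclusion–exclusion gives
P(≥1) = 7/24 + 5/12 + 3/8 + 3/8 − 1/8 − 1/8 − 1/12 − 1/8 − 1/6 − 1/12 + 1/24 + 1/24 + 0 + 1/24 − 0 = 7/8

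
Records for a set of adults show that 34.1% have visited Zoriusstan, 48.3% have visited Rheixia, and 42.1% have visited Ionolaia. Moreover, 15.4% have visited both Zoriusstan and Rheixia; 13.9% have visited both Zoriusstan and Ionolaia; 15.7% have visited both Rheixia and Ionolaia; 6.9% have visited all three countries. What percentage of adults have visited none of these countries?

Apply inclusion-exclusion:
P(union) = 34.1 + 48.3 + 42.1 − 15.4 − 13.9 − 15.7 + 6.9 = 86.4%
P(none) = 100% − 86.4% = 13.6%

13.6%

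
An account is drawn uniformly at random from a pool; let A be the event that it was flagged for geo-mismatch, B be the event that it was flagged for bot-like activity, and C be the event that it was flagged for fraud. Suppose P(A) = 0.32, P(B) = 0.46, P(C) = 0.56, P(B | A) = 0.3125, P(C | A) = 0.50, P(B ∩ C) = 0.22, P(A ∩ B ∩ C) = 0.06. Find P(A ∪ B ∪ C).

0.92

P(A ∩ B) = P(A)·P(B|A) = 0.32 × 0.3125 = 0.10
P(A ∩ C) = P(A)·P(C|A) = 0.32 × 0.50 = 0.16
P(A ∪ B ∪ C) = 0.32 + 0.46 + 0.56 − 0.10 − 0.16 − 0.22 + 0.06 = 0.92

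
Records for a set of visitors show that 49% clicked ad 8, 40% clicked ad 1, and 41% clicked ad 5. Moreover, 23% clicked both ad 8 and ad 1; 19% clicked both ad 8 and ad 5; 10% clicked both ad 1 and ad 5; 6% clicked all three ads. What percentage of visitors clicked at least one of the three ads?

84%

P(union) = 49 + 40 + 41 − 23 − 19 − 10 + 6 = 84%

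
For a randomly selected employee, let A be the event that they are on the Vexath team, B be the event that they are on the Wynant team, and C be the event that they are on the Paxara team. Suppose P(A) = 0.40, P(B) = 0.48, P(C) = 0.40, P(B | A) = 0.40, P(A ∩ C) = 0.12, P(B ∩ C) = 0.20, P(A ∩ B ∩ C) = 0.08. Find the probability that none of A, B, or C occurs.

0.12

P(A ∩ B) = P(A)·P(B|A) = 0.40 × 0.40 = 0.16
P(A ∪ B ∪ C) = 0.40 + 0.48 + 0.40 − 0.16 − 0.12 − 0.20 + 0.08 = 0.88
P(none) = 1 − 0.88 = 0.12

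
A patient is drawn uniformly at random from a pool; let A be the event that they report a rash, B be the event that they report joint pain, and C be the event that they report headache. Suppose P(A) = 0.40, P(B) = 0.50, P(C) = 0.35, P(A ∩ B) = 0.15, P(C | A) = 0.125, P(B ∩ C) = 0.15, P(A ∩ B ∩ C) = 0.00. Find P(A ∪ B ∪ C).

P(A ∩ C) = P(A)·P(C|A) = 0.40 × 0.125 = 0.05
P(A ∪ B ∪ C) = 0.40 + 0.50 + 0.35 − 0.15 − 0.05 − 0.15 + 0.00 = 0.90

0.90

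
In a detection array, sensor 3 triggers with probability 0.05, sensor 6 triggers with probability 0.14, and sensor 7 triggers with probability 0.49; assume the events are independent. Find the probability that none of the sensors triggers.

0.41667

Since the events are independent, P(none) is the product of the individual non-occurrence probabilities.
P(none) = (1 − 0.05) × (1 − 0.14) × (1 − 0.49) = 0.95 × 0.86 × 0.51 = 0.41667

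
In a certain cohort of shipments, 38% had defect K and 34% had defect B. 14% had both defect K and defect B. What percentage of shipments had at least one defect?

58%

By inclusion-exclusion,
P(at least one) = 38 + 34 − 14 = 58%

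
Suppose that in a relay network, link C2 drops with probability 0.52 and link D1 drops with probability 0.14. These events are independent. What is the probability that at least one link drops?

P(none) = (1 − 0.52) × (1 − 0.14) = 0.48 × 0.86 = 0.4128
P(at least one) = 1 − 0.4128 = 0.5872

0.5872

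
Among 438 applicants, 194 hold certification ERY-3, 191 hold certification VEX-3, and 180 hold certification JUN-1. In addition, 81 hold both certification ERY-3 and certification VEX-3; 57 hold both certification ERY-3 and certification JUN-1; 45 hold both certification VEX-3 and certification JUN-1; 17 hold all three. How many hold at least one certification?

Inclusion–exclusion gives
N(≥1) = 194 + 191 + 180 − 81 − 57 − 45 + 17 = 399

399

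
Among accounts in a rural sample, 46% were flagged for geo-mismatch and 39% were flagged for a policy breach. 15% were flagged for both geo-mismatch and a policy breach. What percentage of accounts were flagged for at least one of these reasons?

P(≥1) = 46 + 39 − 15 = 70%

70%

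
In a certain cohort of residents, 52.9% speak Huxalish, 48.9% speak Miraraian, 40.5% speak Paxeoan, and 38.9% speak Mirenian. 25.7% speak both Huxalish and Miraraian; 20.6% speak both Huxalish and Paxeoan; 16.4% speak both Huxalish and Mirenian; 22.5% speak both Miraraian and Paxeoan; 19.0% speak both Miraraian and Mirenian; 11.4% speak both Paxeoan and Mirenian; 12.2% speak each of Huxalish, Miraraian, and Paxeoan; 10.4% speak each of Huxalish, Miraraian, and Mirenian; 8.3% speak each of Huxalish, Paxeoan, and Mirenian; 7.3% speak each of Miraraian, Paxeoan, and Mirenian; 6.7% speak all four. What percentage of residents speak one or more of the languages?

97.1%

Apply inclusion-exclusion:
P(≥1) = 52.9 + 48.9 + 40.5 + 38.9 − 25.7 − 20.6 − 16.4 − 22.5 − 19.0 − 11.4 + 12.2 + 10.4 + 8.3 + 7.3 − 6.7 = 97.1%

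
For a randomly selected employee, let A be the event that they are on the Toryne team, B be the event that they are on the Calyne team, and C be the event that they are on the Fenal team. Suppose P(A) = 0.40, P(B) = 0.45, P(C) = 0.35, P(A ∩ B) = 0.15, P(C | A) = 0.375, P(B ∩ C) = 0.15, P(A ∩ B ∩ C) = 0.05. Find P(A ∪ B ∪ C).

P(A ∩ C) = P(A)·P(C|A) = 0.40 × 0.375 = 0.15
By inclusion-exclusion,
P(A ∪ B ∪ C) = 0.40 + 0.45 + 0.35 − 0.15 − 0.15 − 0.15 + 0.05 = 0.80

0.80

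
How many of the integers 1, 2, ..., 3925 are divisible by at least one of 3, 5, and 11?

By inclusion-exclusion,
1308 + 785 + 356 − 261 − 118 − 71 + 23 = 2022

2022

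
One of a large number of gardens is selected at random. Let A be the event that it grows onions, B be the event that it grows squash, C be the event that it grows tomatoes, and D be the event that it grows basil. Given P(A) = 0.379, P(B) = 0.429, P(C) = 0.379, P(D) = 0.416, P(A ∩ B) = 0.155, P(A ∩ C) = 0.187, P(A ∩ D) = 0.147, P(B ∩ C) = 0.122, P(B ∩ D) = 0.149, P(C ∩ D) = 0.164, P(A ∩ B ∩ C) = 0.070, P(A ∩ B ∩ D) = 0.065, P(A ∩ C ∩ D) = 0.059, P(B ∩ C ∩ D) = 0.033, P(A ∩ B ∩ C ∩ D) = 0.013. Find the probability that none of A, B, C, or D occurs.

P(A ∪ B ∪ C ∪ D) = 0.379 + 0.429 + 0.379 + 0.416 − 0.155 − 0.187 − 0.147 − 0.122 − 0.149 − 0.164 + 0.070 + 0.065 + 0.059 + 0.033 − 0.013 = 0.893
P(none) = 1 − 0.893 = 0.107

0.107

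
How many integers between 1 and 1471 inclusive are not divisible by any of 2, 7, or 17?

594

Inclusion–exclusion gives
735 + 210 + 86 − 105 − 43 − 12 + 6 = 877
1471 − 877 = 594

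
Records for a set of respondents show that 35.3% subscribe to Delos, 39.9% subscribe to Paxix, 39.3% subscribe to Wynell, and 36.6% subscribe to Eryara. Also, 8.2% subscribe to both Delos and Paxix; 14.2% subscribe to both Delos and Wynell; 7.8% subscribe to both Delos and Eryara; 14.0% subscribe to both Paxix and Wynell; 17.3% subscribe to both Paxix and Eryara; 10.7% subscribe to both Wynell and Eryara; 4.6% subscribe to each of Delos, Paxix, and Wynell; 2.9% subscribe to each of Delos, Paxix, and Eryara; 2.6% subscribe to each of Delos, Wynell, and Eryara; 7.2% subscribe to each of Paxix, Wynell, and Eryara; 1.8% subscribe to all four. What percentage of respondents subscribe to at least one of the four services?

Inclusion–exclusion gives
P(union) = 35.3 + 39.9 + 39.3 + 36.6 − 8.2 − 14.2 − 7.8 − 14.0 − 17.3 − 10.7 + 4.6 + 2.9 + 2.6 + 7.2 − 1.8 = 94.4%

94.4%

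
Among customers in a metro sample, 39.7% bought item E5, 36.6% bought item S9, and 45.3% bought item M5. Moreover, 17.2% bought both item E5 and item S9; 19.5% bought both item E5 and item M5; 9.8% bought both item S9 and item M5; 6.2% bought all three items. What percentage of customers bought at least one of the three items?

By inclusion–exclusion:
P(union) = 39.7 + 36.6 + 45.3 − 17.2 − 19.5 − 9.8 + 6.2 = 81.3%

81.3%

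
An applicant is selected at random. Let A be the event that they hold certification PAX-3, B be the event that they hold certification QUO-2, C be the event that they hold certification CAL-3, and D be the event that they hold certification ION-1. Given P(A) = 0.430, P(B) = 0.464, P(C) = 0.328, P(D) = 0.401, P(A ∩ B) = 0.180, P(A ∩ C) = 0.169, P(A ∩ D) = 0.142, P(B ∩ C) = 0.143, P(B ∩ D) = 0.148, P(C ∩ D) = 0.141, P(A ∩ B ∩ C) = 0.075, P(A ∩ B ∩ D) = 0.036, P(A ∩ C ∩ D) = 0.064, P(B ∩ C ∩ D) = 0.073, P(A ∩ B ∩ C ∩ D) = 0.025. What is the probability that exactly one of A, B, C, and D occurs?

Using the inclusion–exclusion count for exactly one event:
P(exactly one) = 0.430 + 0.464 + 0.328 + 0.401 − 2·0.180 − 2·0.169 − 2·0.142 − 2·0.143 − 2·0.148 − 2·0.141 + 3·0.075 + 3·0.036 + 3·0.064 + 3·0.073 − 4·0.025 = 0.421

0.421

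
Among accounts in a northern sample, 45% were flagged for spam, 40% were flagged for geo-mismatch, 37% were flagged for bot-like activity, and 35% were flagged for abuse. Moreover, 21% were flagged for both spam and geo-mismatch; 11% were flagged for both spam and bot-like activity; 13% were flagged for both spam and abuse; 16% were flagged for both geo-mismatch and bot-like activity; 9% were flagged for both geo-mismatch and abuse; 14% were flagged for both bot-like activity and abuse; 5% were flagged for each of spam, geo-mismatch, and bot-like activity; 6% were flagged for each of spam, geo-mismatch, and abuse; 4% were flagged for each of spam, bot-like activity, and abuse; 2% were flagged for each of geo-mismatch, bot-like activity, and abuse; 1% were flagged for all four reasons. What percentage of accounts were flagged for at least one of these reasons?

Inclusion–exclusion gives
P(at least one) = 45 + 40 + 37 + 35 − 21 − 11 − 13 − 16 − 9 − 14 + 5 + 6 + 4 + 2 − 1 = 89%

89%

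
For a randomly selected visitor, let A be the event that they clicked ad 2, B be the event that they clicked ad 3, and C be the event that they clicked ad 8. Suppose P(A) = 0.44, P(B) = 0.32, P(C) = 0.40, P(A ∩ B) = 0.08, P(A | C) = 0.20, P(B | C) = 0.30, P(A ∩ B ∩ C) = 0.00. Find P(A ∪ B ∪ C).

0.88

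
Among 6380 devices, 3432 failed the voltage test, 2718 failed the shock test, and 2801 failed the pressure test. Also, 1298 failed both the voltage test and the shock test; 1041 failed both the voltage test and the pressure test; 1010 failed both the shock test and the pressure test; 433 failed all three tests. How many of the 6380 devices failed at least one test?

6035

Inclusion–exclusion gives
N(≥1) = 3432 + 2718 + 2801 − 1298 − 1041 − 1010 + 433 = 6035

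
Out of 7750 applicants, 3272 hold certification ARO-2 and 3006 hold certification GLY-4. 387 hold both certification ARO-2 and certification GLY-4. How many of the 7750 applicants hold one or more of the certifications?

|union| = 3272 + 3006 − 387 = 5891

5891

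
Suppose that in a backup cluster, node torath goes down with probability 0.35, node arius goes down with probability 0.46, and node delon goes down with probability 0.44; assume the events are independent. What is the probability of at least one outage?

0.80344

P(none) = (1 − 0.35) × (1 − 0.46) × (1 − 0.44) = 0.65 × 0.54 × 0.56 = 0.19656
P(at least one) = 1 − 0.19656 = 0.80344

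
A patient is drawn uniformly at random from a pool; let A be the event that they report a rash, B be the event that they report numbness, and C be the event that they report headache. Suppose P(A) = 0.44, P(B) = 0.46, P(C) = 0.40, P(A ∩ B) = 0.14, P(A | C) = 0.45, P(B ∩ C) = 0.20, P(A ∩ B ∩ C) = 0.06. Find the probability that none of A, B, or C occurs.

0.16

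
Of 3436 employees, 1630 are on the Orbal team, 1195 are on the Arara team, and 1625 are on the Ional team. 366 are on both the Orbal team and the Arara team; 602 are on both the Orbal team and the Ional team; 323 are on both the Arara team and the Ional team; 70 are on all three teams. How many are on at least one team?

Using inclusion–exclusion:
|at least one| = 1630 + 1195 + 1625 − 366 − 602 − 323 + 70 = 3229

3229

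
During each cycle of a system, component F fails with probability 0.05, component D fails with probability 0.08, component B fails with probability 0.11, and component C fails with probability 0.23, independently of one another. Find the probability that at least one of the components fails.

P(none) = (1 − 0.05) × (1 − 0.08) × (1 − 0.11) × (1 − 0.23) = 0.95 × 0.92 × 0.89 × 0.77 = 0.5989522
P(at least one) = 1 − 0.5989522 = 0.4010478

0.4010478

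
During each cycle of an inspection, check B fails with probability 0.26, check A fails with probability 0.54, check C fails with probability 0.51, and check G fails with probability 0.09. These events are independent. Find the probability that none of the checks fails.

0.15178436

P(none) = (1 − 0.26) × (1 − 0.54) × (1 − 0.51) × (1 − 0.09) = 0.74 × 0.46 × 0.49 × 0.91 = 0.15178436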